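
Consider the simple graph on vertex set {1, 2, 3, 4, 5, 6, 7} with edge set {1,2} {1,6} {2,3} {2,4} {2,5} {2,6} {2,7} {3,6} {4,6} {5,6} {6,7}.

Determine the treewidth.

2

A width-2 tree decomposition is:
Bags: B1 = {2, 3, 6}  B2 = {1, 2, 6}  B3 = {2, 5, 6}  B4 = {2, 4, 6}  B5 = {2, 6, 7}
Tree: B1–B2, B1–B3, B1–B4, B4–B5
Each bag holds 3 vertices, so the decomposition has width 2, which upper-bounds the treewidth. For the lower bound, the 3 vertices {1, 2, 6} are pairwise adjacent, and any tree decomposition puts a clique entirely inside one bag — forcing width ≥ 2. Hence tw(G) = 2 exactly.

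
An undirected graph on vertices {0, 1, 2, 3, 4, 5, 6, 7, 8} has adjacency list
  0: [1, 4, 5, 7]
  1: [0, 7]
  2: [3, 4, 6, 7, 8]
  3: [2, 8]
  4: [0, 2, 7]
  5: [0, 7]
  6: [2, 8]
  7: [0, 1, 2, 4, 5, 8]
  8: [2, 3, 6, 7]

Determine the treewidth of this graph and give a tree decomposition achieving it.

Every bag has size at most 3, so the width is 3 − 1 = 2 and tw(G) ≤ 2. For the lower bound, the 3 vertices {2, 3, 8} are pairwise adjacent, and any tree decomposition puts a clique entirely inside one bag — forcing width ≥ 2. Combining the bounds, tw(G) = 2.

Treewidth 2.
Bags: B1 = {0, 4, 7}  B2 = {0, 5, 7}  B3 = {2, 4, 7}  B4 = {2, 7, 8}  B5 = {2, 3, 8}  B6 = {0, 1, 7}  B7 = {2, 6, 8}
Tree: B1–B2, B1–B3, B3–B4, B4–B5, B1–B6, B4–B7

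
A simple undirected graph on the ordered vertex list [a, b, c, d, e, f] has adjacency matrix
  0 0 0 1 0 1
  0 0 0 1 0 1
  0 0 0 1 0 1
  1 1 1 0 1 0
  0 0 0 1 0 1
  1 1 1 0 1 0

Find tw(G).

2

A width-2 tree decomposition is:
Bags: B1 = {b, d, f}  B2 = {d, e, f}  B3 = {a, d, f}  B4 = {c, d, f}
Tree: B1–B2, B2–B3, B3–B4
The largest bag has 3 vertices, giving width 2; this decomposition certifies tw(G) ≤ 2. Since d–b–f–e–d is a cycle in G, G is not acyclic. Forests are exactly the graphs of treewidth ≤ 1, so tw(G) ≥ 2. Therefore the treewidth is 2.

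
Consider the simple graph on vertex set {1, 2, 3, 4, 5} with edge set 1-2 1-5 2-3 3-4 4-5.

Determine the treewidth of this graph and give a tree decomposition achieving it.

Every bag has size at most 3, so the width is 3 − 1 = 2 and tw(G) ≤ 2. For the lower bound, G contains the cycle 4–3–2–1–5–4, so G is not a forest; only forests have treewidth ≤ 1, hence tw(G) ≥ 2. The upper and lower bounds meet at 2, so that is the treewidth.

Treewidth 2.
Bags: B1 = {2, 3, 4}  B2 = {1, 2, 4}  B3 = {1, 4, 5}
Tree: B1–B2, B2–B3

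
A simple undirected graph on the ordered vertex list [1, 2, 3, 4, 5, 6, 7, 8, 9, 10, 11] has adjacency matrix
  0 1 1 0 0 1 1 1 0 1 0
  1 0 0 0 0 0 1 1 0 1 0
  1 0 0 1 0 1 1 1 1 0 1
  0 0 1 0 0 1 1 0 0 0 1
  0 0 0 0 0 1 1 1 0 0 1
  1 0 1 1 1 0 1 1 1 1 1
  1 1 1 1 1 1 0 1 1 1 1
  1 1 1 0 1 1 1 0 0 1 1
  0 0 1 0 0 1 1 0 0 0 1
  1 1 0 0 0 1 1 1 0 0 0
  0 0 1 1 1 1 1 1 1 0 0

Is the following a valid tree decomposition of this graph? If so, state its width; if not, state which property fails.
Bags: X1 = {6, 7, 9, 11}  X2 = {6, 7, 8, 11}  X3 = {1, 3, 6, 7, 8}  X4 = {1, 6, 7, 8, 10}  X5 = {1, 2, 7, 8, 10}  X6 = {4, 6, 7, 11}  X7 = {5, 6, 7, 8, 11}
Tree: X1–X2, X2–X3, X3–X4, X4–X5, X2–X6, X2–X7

A tree decomposition must satisfy three properties: every vertex lies in some bag; for every edge, both endpoints lie together in some bag; and for every vertex, the bags containing it form a connected subtree. Here edge (3,9) lies in no bag, so the decomposition is invalid.

No — edge (3,9) lies in no bag.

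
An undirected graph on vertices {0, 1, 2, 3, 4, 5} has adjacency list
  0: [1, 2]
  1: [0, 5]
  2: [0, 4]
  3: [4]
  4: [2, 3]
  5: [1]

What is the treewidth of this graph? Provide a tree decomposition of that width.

The largest bag has 2 vertices, giving width 1; this decomposition certifies tw(G) ≤ 1. G has an edge, so its treewidth is at least 1. Therefore the treewidth is 1.

Treewidth 1.
One such decomposition:
Bags: B1 = {1, 5}  B2 = {0, 1}  B3 = {0, 2}  B4 = {2, 4}  B5 = {3, 4}
Tree: B1–B2, B2–B3, B3–B4, B4–B5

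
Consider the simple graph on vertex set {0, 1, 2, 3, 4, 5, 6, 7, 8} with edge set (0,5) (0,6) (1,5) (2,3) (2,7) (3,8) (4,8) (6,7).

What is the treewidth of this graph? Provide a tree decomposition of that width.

Treewidth 1.
One such decomposition:
Bags: B1 = {1, 5}  B2 = {0, 5}  B3 = {0, 6}  B4 = {6, 7}  B5 = {2, 7}  B6 = {2, 3}  B7 = {3, 8}  B8 = {4, 8}
Tree: B1–B2, B2–B3, B3–B4, B4–B5, B5–B6, B6–B7, B7–B8

Every bag has size at most 2, so the width is 2 − 1 = 1 and tw(G) ≤ 1. Since G has at least one edge (e.g. 1–5), it is not an edgeless graph, so tw(G) ≥ 1. Therefore the treewidth is 1.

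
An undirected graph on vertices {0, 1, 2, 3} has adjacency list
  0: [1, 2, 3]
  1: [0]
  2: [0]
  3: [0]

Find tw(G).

1

A width-1 tree decomposition is:
Bags: B1 = {0, 1}  B2 = {0, 2}  B3 = {0, 3}
Tree: B1–B2, B1–B3
Each bag holds 2 vertices, so the decomposition has width 1, which upper-bounds the treewidth. Since G has at least one edge (e.g. 0–1), it is not an edgeless graph, so tw(G) ≥ 1. The upper and lower bounds meet at 1, so that is the treewidth.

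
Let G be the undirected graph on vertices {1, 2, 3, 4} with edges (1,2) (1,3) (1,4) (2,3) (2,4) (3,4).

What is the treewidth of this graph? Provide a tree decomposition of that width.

Treewidth 3.
One optimal decomposition is:
Bags: B1 = {1, 2, 3, 4}
Tree: (single bag)

A single bag containing all 4 vertices is trivially a valid decomposition of width 3. For the lower bound, the 4 vertices {1, 2, 3, 4} are pairwise adjacent, and any tree decomposition puts a clique entirely inside one bag — forcing width ≥ 3. Combining the bounds, tw(G) = 3.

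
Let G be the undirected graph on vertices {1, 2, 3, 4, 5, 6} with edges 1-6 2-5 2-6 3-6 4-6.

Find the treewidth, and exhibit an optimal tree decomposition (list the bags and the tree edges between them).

Treewidth 1.
One optimal decomposition is:
Bags: B1 = {1, 6}  B2 = {2, 6}  B3 = {2, 5}  B4 = {3, 6}  B5 = {4, 6}
Tree: B1–B2, B2–B3, B1–B4, B1–B5

Every bag has size at most 2, so the width is 2 − 1 = 1 and tw(G) ≤ 1. Since G has at least one edge (e.g. 6–1), it is not an edgeless graph, so tw(G) ≥ 1. Combining the bounds, tw(G) = 1.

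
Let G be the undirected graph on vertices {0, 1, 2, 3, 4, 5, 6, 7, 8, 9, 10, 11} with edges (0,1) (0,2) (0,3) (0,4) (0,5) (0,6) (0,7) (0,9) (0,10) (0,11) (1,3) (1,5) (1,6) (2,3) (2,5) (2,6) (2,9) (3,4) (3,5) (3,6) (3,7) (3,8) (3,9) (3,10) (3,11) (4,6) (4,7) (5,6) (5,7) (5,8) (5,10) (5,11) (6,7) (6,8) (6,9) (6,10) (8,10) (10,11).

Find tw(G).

4

A width-4 tree decomposition is:
Bags: B1 = {0, 3, 5, 6, 10}  B2 = {0, 3, 5, 6, 7}  B3 = {0, 1, 3, 5, 6}  B4 = {0, 3, 4, 6, 7}  B5 = {0, 2, 3, 5, 6}  B6 = {0, 2, 3, 6, 9}  B7 = {3, 5, 6, 8, 10}  B8 = {0, 3, 5, 10, 11}
Tree: B1–B2, B2–B3, B2–B4, B2–B5, B5–B6, B1–B7, B1–B8
Every bag has size at most 5, so the width is 5 − 1 = 4 and tw(G) ≤ 4. For the lower bound, the 5 vertices {0, 3, 5, 10, 11} are pairwise adjacent, and any tree decomposition puts a clique entirely inside one bag — forcing width ≥ 4. Therefore the treewidth is 4.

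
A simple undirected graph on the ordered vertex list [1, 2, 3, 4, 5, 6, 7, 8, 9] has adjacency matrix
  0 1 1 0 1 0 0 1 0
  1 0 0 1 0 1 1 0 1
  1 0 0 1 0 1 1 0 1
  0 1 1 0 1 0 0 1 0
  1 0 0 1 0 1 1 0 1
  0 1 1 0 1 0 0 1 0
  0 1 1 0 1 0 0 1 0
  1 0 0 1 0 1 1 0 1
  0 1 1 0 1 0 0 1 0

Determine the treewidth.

4

A width-4 tree decomposition is:
Bags: B1 = {2, 3, 5, 8, 9}  B2 = {2, 3, 5, 7, 8}  B3 = {1, 2, 3, 5, 8}  B4 = {2, 3, 5, 6, 8}  B5 = {2, 3, 4, 5, 8}
Tree: B1–B2, B2–B3, B3–B4, B4–B5
Each bag holds 5 vertices, so the decomposition has width 4, which upper-bounds the treewidth. For the lower bound: the 5 vertex sets {8,9}, {5,7}, {1,2}, {3}, {6} are disjoint, each induces a connected subgraph, and every pair is joined by at least one edge of G. Contracting each set to a single vertex therefore yields K_{5} as a minor, and since treewidth is minor-monotone, tw(G) ≥ tw(K_{5}) = 4. Combining the bounds, tw(G) = 4.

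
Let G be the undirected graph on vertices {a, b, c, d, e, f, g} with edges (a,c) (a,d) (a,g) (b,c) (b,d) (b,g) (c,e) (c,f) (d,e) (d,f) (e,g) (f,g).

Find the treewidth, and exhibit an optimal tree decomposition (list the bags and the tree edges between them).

Treewidth 3.
One optimal decomposition is:
Bags: B1 = {c, d, e, g}  B2 = {c, d, f, g}  B3 = {a, c, d, g}  B4 = {b, c, d, g}
Tree: B1–B2, B2–B3, B3–B4

Each bag holds 4 vertices, so the decomposition has width 3, which upper-bounds the treewidth. For the lower bound: the 4 vertex sets {d,e}, {f,g}, {c}, {a} are disjoint, each induces a connected subgraph, and every pair is joined by at least one edge of G. Contracting each set to a single vertex therefore yields K_{4} as a minor, and since treewidth is minor-monotone, tw(G) ≥ tw(K_{4}) = 3. Therefore the treewidth is 3.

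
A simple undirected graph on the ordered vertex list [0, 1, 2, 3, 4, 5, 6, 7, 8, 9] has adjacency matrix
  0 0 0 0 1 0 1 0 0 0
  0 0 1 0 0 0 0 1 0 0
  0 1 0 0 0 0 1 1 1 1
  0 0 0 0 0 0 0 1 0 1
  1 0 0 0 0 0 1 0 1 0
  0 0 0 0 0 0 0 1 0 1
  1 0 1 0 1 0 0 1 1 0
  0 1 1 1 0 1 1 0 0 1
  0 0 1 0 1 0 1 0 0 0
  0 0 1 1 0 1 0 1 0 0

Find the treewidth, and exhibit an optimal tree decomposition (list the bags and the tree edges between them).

Each bag holds 3 vertices, so the decomposition has width 2, which upper-bounds the treewidth. Conversely, {0, 4, 6} is a clique of size 3, and the vertices of any clique must share a bag in every tree decomposition; so some bag has ≥ 3 vertices and tw(G) ≥ 2. Hence tw(G) = 2 exactly.

Treewidth 2.
One optimal decomposition is:
Bags: B1 = {1, 2, 7}  B2 = {2, 7, 9}  B3 = {2, 6, 7}  B4 = {5, 7, 9}  B5 = {2, 6, 8}  B6 = {3, 7, 9}  B7 = {4, 6, 8}  B8 = {0, 4, 6}
Tree: B1–B2, B1–B3, B2–B4, B3–B5, B4–B6, B5–B7, B7–B8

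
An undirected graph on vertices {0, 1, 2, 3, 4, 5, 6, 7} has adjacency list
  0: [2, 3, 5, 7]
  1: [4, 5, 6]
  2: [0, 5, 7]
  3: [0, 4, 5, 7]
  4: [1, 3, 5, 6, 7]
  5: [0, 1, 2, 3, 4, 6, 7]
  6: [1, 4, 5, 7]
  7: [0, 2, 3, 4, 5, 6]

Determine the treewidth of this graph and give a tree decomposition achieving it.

Treewidth 3.
One such decomposition:
Bags: B1 = {3, 4, 5, 7}  B2 = {0, 3, 5, 7}  B3 = {4, 5, 6, 7}  B4 = {0, 2, 5, 7}  B5 = {1, 4, 5, 6}
Tree: B1–B2, B1–B3, B2–B4, B3–B5

Every bag has size at most 4, so the width is 4 − 1 = 3 and tw(G) ≤ 3. Conversely, {1, 4, 5, 6} is a clique of size 4, and the vertices of any clique must share a bag in every tree decomposition; so some bag has ≥ 4 vertices and tw(G) ≥ 3. Hence tw(G) = 3 exactly.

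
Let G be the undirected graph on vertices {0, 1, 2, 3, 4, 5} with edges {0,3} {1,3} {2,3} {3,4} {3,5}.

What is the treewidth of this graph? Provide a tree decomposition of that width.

Treewidth 1.
One such decomposition:
Bags: B1 = {3, 4}  B2 = {1, 3}  B3 = {2, 3}  B4 = {3, 5}  B5 = {0, 3}
Tree: B1–B2, B2–B3, B1–B4, B1–B5

Each bag holds 2 vertices, so the decomposition has width 1, which upper-bounds the treewidth. Since G has at least one edge (e.g. 4–3), it is not an edgeless graph, so tw(G) ≥ 1. Therefore the treewidth is 1.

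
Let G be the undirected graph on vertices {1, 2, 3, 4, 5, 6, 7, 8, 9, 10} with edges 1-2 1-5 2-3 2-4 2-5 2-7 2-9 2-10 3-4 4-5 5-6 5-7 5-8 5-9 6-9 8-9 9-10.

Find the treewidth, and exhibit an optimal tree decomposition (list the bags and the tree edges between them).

The largest bag has 3 vertices, giving width 2; this decomposition certifies tw(G) ≤ 2. On the other hand G contains the 3-clique {5, 8, 9}. A clique must lie in a single bag of any decomposition, so no decomposition can have width below 2. The upper and lower bounds meet at 2, so that is the treewidth.

Treewidth 2.
One optimal decomposition is:
Bags: B1 = {2, 4, 5}  B2 = {2, 5, 9}  B3 = {5, 8, 9}  B4 = {5, 6, 9}  B5 = {2, 9, 10}  B6 = {2, 3, 4}  B7 = {2, 5, 7}  B8 = {1, 2, 5}
Tree: B1–B2, B2–B3, B3–B4, B2–B5, B1–B6, B2–B7, B7–B8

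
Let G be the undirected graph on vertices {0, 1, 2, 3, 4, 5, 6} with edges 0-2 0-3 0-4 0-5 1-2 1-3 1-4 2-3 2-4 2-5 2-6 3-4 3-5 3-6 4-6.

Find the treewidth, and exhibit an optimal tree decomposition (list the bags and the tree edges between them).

Every bag has size at most 4, so the width is 4 − 1 = 3 and tw(G) ≤ 3. For the lower bound, the 4 vertices {0, 2, 3, 4} are pairwise adjacent, and any tree decomposition puts a clique entirely inside one bag — forcing width ≥ 3. The upper and lower bounds meet at 3, so that is the treewidth.

Treewidth 3.
One optimal decomposition is:
Bags: B1 = {0, 2, 3, 5}  B2 = {0, 2, 3, 4}  B3 = {2, 3, 4, 6}  B4 = {1, 2, 3, 4}
Tree: B1–B2, B2–B3, B3–B4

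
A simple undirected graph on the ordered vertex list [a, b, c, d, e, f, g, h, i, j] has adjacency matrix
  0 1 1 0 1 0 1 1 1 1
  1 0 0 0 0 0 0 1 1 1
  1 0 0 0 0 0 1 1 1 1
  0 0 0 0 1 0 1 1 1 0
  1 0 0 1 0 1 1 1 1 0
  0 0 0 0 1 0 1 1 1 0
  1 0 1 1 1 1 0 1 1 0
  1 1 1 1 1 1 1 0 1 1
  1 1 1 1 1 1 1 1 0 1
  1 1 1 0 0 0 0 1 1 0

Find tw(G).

A width-4 tree decomposition is:
Bags: B1 = {a, e, g, h, i}  B2 = {a, c, g, h, i}  B3 = {a, c, h, i, j}  B4 = {a, b, h, i, j}  B5 = {e, f, g, h, i}  B6 = {d, e, g, h, i}
Tree: B1–B2, B2–B3, B3–B4, B1–B5, B1–B6
Every bag has size at most 5, so the width is 5 − 1 = 4 and tw(G) ≤ 4. For the lower bound, the 5 vertices {d, e, g, h, i} are pairwise adjacent, and any tree decomposition puts a clique entirely inside one bag — forcing width ≥ 4. The upper and lower bounds meet at 4, so that is the treewidth.

4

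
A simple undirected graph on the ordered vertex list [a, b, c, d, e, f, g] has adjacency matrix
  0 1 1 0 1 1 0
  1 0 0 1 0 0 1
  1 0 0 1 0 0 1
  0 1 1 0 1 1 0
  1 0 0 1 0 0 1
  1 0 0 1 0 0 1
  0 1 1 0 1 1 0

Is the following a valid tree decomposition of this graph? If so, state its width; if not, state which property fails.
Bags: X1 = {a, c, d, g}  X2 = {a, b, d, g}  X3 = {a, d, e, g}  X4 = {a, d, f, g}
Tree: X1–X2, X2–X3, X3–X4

Vertex coverage: the bags together contain {a, b, c, d, e, f, g}, the full vertex set. Edge coverage: each edge of G has both endpoints in at least one bag. Running intersection: for every vertex, the bags containing it form a connected subtree. All three properties hold, so this is a valid tree decomposition of width max|bag| − 1 = 3, and hence tw(G) ≤ 3.

Yes; width 3.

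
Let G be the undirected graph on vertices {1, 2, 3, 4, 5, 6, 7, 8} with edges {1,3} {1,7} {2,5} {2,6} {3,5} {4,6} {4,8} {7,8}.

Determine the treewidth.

2

A width-2 tree decomposition is:
Bags: B1 = {1, 3, 5}  B2 = {1, 5, 7}  B3 = {5, 7, 8}  B4 = {4, 5, 8}  B5 = {4, 5, 6}  B6 = {2, 5, 6}
Tree: B1–B2, B2–B3, B3–B4, B4–B5, B5–B6
Each bag holds 3 vertices, so the decomposition has width 2, which upper-bounds the treewidth. Since 5–3–1–7–8–4–6–2–5 is a cycle in G, G is not acyclic. Forests are exactly the graphs of treewidth ≤ 1, so tw(G) ≥ 2. The upper and lower bounds meet at 2, so that is the treewidth.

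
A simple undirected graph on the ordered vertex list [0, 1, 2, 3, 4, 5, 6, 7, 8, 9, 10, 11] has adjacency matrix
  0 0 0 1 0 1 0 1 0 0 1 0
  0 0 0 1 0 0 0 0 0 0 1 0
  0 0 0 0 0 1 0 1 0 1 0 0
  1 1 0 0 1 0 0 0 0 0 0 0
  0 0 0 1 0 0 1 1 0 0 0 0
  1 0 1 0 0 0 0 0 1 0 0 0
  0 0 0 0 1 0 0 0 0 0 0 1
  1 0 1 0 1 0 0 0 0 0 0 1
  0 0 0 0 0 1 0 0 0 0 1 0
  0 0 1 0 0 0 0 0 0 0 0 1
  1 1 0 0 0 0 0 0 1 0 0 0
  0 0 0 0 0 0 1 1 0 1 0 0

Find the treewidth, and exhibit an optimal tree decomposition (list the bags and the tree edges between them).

Each bag holds 4 vertices, so the decomposition has width 3, which upper-bounds the treewidth. For the lower bound: the 4 vertex sets {6,9,11}, {4}, {7}, {0,2,3,5} are disjoint, each induces a connected subgraph, and every pair is joined by at least one edge of G. Contracting each set to a single vertex therefore yields K_{4} as a minor, and since treewidth is minor-monotone, tw(G) ≥ tw(K_{4}) = 3. Therefore the treewidth is 3.

Treewidth 3.
One optimal decomposition is:
Bags: B1 = {4, 6, 9, 11}  B2 = {4, 7, 9, 11}  B3 = {2, 4, 7, 9}  B4 = {2, 3, 4, 7}  B5 = {0, 2, 3, 7}  B6 = {0, 2, 3, 5}  B7 = {0, 1, 3, 5}  B8 = {0, 1, 5, 10}  B9 = {1, 5, 8, 10}
Tree: B1–B2, B2–B3, B3–B4, B4–B5, B5–B6, B6–B7, B7–B8, B8–B9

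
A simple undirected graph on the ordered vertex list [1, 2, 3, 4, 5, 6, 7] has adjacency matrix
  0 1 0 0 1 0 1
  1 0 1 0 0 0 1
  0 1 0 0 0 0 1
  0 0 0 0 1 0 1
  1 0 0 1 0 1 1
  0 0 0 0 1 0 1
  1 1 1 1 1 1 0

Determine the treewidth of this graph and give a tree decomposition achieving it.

Each bag holds 3 vertices, so the decomposition has width 2, which upper-bounds the treewidth. On the other hand G contains the 3-clique {1, 2, 7}. A clique must lie in a single bag of any decomposition, so no decomposition can have width below 2. Hence tw(G) = 2 exactly.

Treewidth 2.
One such decomposition:
Bags: B1 = {1, 2, 7}  B2 = {1, 5, 7}  B3 = {2, 3, 7}  B4 = {4, 5, 7}  B5 = {5, 6, 7}
Tree: B1–B2, B1–B3, B2–B4, B2–B5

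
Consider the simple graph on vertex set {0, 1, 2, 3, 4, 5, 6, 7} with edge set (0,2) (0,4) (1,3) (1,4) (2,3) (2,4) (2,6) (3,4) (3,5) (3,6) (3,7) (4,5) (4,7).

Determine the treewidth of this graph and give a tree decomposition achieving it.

Each bag holds 3 vertices, so the decomposition has width 2, which upper-bounds the treewidth. For the lower bound, the 3 vertices {0, 2, 4} are pairwise adjacent, and any tree decomposition puts a clique entirely inside one bag — forcing width ≥ 2. Therefore the treewidth is 2.

Treewidth 2.
Bags: B1 = {2, 3, 4}  B2 = {1, 3, 4}  B3 = {3, 4, 7}  B4 = {2, 3, 6}  B5 = {0, 2, 4}  B6 = {3, 4, 5}
Tree: B1–B2, B1–B3, B1–B4, B1–B5, B1–B6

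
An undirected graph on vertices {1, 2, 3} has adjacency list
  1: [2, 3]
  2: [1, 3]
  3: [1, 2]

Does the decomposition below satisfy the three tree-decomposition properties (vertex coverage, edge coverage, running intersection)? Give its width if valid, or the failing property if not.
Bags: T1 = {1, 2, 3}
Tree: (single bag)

Every vertex of G appears in some bag (union = {1, 2, 3}); every edge is covered by a bag; and for each vertex v the set of bags containing v is connected in the bag tree. The decomposition is therefore valid. The largest bag has 3 vertices, so the width is 2.

Yes; width 2.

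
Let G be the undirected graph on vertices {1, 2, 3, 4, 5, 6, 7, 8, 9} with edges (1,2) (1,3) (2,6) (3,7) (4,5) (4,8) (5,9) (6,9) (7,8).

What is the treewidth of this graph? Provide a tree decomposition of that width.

The largest bag has 3 vertices, giving width 2; this decomposition certifies tw(G) ≤ 2. Since 1–3–7–8–4–5–9–6–2–1 is a cycle in G, G is not acyclic. Forests are exactly the graphs of treewidth ≤ 1, so tw(G) ≥ 2. Combining the bounds, tw(G) = 2.

Treewidth 2.
One such decomposition:
Bags: B1 = {1, 3, 7}  B2 = {1, 7, 8}  B3 = {1, 4, 8}  B4 = {1, 4, 5}  B5 = {1, 5, 9}  B6 = {1, 6, 9}  B7 = {1, 2, 6}
Tree: B1–B2, B2–B3, B3–B4, B4–B5, B5–B6, B6–B7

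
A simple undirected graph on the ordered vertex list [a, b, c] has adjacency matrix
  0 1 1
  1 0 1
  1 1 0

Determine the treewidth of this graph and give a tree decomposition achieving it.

Treewidth 2.
One optimal decomposition is:
Bags: B1 = {a, b, c}
Tree: (single bag)

With just one bag of size 3, the width is 3 − 1 = 2, so tw(G) ≤ 2. On the other hand G contains the 3-clique {a, b, c}. A clique must lie in a single bag of any decomposition, so no decomposition can have width below 2. Hence tw(G) = 2 exactly.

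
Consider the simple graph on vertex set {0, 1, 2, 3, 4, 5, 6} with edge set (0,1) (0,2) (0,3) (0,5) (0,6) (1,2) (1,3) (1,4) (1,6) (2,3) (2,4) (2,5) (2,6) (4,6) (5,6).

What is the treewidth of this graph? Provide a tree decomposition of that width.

Treewidth 3.
Bags: B1 = {1, 2, 4, 6}  B2 = {0, 1, 2, 6}  B3 = {0, 2, 5, 6}  B4 = {0, 1, 2, 3}
Tree: B1–B2, B2–B3, B2–B4

Every bag has size at most 4, so the width is 4 − 1 = 3 and tw(G) ≤ 3. Conversely, {0, 1, 2, 3} is a clique of size 4, and the vertices of any clique must share a bag in every tree decomposition; so some bag has ≥ 4 vertices and tw(G) ≥ 3. The upper and lower bounds meet at 3, so that is the treewidth.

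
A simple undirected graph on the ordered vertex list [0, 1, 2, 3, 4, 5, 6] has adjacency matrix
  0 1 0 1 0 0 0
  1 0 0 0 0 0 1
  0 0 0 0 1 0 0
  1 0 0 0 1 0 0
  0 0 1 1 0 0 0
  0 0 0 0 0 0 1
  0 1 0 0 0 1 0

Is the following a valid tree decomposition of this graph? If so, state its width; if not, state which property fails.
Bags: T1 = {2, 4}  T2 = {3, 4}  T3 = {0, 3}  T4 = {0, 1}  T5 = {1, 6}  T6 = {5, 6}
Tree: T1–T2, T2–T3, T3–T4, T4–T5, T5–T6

Vertex coverage: the bags together contain {0, 1, 2, 3, 4, 5, 6}, the full vertex set. Edge coverage: each edge of G has both endpoints in at least one bag. Running intersection: for every vertex, the bags containing it form a connected subtree. All three properties hold, so this is a valid tree decomposition of width max|bag| − 1 = 1, and hence tw(G) ≤ 1.

Yes; width 1.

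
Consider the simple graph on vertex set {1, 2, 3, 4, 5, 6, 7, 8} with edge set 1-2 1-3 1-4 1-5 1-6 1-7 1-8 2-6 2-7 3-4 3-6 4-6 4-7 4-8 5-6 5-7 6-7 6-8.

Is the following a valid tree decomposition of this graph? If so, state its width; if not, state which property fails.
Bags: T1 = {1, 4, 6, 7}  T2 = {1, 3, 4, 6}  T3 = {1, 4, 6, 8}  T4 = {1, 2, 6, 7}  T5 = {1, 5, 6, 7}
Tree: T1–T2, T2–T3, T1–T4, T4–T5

Yes; width 3.

Vertex coverage: the bags together contain {1, 2, 3, 4, 5, 6, 7, 8}, the full vertex set. Edge coverage: each edge of G has both endpoints in at least one bag. Running intersection: for every vertex, the bags containing it form a connected subtree. All three properties hold, so this is a valid tree decomposition of width max|bag| − 1 = 3, and hence tw(G) ≤ 3.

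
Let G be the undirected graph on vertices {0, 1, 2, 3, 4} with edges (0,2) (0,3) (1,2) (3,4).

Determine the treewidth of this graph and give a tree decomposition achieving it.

Treewidth 1.
Bags: B1 = {3, 4}  B2 = {0, 3}  B3 = {0, 2}  B4 = {1, 2}
Tree: B1–B2, B2–B3, B3–B4

Every bag has size at most 2, so the width is 2 − 1 = 1 and tw(G) ≤ 1. Any graph with an edge has treewidth ≥ 1, and G has the edge 4–3. Combining the bounds, tw(G) = 1.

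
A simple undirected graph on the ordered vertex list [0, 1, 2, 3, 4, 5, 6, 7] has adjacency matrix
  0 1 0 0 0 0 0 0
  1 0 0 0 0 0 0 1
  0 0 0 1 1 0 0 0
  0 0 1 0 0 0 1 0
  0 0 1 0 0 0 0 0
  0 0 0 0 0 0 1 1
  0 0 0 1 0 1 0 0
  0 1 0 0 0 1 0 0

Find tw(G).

A width-1 tree decomposition is:
Bags: B1 = {2, 4}  B2 = {2, 3}  B3 = {3, 6}  B4 = {5, 6}  B5 = {5, 7}  B6 = {1, 7}  B7 = {0, 1}
Tree: B1–B2, B2–B3, B3–B4, B4–B5, B5–B6, B6–B7
Every bag has size at most 2, so the width is 2 − 1 = 1 and tw(G) ≤ 1. Since G has at least one edge (e.g. 4–2), it is not an edgeless graph, so tw(G) ≥ 1. The upper and lower bounds meet at 1, so that is the treewidth.

1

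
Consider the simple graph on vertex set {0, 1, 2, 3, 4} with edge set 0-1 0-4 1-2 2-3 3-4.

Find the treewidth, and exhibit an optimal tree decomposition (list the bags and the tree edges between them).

Treewidth 2.
One such decomposition:
Bags: B1 = {0, 1, 4}  B2 = {1, 2, 4}  B3 = {2, 3, 4}
Tree: B1–B2, B2–B3

The largest bag has 3 vertices, giving width 2; this decomposition certifies tw(G) ≤ 2. For the lower bound, G contains the cycle 4–0–1–2–3–4, so G is not a forest; only forests have treewidth ≤ 1, hence tw(G) ≥ 2. The upper and lower bounds meet at 2, so that is the treewidth.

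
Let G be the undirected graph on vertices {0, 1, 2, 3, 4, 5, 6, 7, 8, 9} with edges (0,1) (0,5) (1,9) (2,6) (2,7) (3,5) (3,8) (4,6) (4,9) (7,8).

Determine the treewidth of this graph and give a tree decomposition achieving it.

Each bag holds 3 vertices, so the decomposition has width 2, which upper-bounds the treewidth. Since 1–0–5–3–8–7–2–6–4–9–1 is a cycle in G, G is not acyclic. Forests are exactly the graphs of treewidth ≤ 1, so tw(G) ≥ 2. Combining the bounds, tw(G) = 2.

Treewidth 2.
One optimal decomposition is:
Bags: B1 = {0, 1, 5}  B2 = {1, 3, 5}  B3 = {1, 3, 8}  B4 = {1, 7, 8}  B5 = {1, 2, 7}  B6 = {1, 2, 6}  B7 = {1, 4, 6}  B8 = {1, 4, 9}
Tree: B1–B2, B2–B3, B3–B4, B4–B5, B5–B6, B6–B7, B7–B8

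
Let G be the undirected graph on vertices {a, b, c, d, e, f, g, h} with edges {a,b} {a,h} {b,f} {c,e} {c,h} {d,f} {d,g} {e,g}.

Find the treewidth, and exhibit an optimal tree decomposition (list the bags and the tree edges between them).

Treewidth 2.
Bags: B1 = {a, c, h}  B2 = {a, c, e}  B3 = {a, e, g}  B4 = {a, d, g}  B5 = {a, d, f}  B6 = {a, b, f}
Tree: B1–B2, B2–B3, B3–B4, B4–B5, B5–B6

Every bag has size at most 3, so the width is 3 − 1 = 2 and tw(G) ≤ 2. For the lower bound, G contains the cycle a–h–c–e–g–d–f–b–a, so G is not a forest; only forests have treewidth ≤ 1, hence tw(G) ≥ 2. Hence tw(G) = 2 exactly.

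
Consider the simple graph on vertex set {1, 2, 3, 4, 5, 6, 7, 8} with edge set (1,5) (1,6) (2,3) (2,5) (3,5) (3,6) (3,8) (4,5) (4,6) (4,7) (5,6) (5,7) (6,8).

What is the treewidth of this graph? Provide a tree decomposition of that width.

Treewidth 2.
One such decomposition:
Bags: B1 = {4, 5, 6}  B2 = {3, 5, 6}  B3 = {4, 5, 7}  B4 = {2, 3, 5}  B5 = {3, 6, 8}  B6 = {1, 5, 6}
Tree: B1–B2, B1–B3, B2–B4, B2–B5, B1–B6

Each bag holds 3 vertices, so the decomposition has width 2, which upper-bounds the treewidth. Conversely, {3, 6, 8} is a clique of size 3, and the vertices of any clique must share a bag in every tree decomposition; so some bag has ≥ 3 vertices and tw(G) ≥ 2. Hence tw(G) = 2 exactly.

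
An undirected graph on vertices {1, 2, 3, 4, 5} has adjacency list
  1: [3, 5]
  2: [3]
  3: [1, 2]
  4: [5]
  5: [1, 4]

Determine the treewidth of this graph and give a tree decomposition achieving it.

Treewidth 1.
One such decomposition:
Bags: B1 = {4, 5}  B2 = {1, 5}  B3 = {1, 3}  B4 = {2, 3}
Tree: B1–B2, B2–B3, B3–B4

Every bag has size at most 2, so the width is 2 − 1 = 1 and tw(G) ≤ 1. G has an edge, so its treewidth is at least 1. The upper and lower bounds meet at 1, so that is the treewidth.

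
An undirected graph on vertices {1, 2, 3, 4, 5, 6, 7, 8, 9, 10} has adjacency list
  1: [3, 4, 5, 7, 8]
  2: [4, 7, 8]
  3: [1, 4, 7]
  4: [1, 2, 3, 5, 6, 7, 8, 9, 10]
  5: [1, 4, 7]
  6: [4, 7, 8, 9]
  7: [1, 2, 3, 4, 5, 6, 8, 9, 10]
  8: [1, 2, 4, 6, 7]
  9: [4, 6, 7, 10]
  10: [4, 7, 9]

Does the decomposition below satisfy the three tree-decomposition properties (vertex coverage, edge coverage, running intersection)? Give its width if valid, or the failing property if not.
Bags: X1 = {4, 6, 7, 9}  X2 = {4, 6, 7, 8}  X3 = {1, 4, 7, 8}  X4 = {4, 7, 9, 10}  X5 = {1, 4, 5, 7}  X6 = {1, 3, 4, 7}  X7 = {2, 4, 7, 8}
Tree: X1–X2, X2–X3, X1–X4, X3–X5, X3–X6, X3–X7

Yes; width 3.

Vertex coverage: the bags together contain {1, 2, 3, 4, 5, 6, 7, 8, 9, 10}, the full vertex set. Edge coverage: each edge of G has both endpoints in at least one bag. Running intersection: for every vertex, the bags containing it form a connected subtree. All three properties hold, so this is a valid tree decomposition of width max|bag| − 1 = 3, and hence tw(G) ≤ 3.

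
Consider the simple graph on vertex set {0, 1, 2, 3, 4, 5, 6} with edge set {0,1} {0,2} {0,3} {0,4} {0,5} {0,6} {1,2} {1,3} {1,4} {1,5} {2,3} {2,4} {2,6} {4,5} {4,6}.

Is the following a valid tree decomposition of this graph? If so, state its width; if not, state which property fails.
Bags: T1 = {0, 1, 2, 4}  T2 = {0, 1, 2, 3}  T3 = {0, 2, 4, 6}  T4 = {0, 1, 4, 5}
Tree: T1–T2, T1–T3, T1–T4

Yes; width 3.

Every vertex of G appears in some bag (union = {0, 1, 2, 3, 4, 5, 6}); every edge is covered by a bag; and for each vertex v the set of bags containing v is connected in the bag tree. The decomposition is therefore valid. The largest bag has 4 vertices, so the width is 3.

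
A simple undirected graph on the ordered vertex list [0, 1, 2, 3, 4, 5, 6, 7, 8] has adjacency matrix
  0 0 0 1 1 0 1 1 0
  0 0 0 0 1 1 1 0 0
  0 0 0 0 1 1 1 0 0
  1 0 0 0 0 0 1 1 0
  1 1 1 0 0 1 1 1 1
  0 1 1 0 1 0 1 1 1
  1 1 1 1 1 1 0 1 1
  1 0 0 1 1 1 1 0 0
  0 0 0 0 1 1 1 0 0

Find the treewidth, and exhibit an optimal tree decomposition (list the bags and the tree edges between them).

Every bag has size at most 4, so the width is 4 − 1 = 3 and tw(G) ≤ 3. On the other hand G contains the 4-clique {0, 3, 6, 7}. A clique must lie in a single bag of any decomposition, so no decomposition can have width below 3. The upper and lower bounds meet at 3, so that is the treewidth.

Treewidth 3.
One such decomposition:
Bags: B1 = {1, 4, 5, 6}  B2 = {4, 5, 6, 7}  B3 = {0, 4, 6, 7}  B4 = {4, 5, 6, 8}  B5 = {2, 4, 5, 6}  B6 = {0, 3, 6, 7}
Tree: B1–B2, B2–B3, B1–B4, B1–B5, B3–B6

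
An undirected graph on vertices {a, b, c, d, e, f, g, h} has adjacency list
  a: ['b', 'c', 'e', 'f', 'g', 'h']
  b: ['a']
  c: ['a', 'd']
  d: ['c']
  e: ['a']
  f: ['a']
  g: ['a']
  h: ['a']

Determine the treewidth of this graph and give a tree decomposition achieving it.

Each bag holds 2 vertices, so the decomposition has width 1, which upper-bounds the treewidth. Any graph with an edge has treewidth ≥ 1, and G has the edge b–a. The upper and lower bounds meet at 1, so that is the treewidth.

Treewidth 1.
Bags: B1 = {a, b}  B2 = {a, g}  B3 = {a, c}  B4 = {a, e}  B5 = {a, f}  B6 = {a, h}  B7 = {c, d}
Tree: B1–B2, B2–B3, B3–B4, B4–B5, B2–B6, B3–B7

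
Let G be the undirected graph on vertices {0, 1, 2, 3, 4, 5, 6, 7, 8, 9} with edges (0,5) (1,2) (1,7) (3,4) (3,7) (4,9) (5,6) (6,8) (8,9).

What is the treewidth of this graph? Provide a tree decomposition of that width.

Treewidth 1.
Bags: B1 = {1, 2}  B2 = {1, 7}  B3 = {3, 7}  B4 = {3, 4}  B5 = {4, 9}  B6 = {8, 9}  B7 = {6, 8}  B8 = {5, 6}  B9 = {0, 5}
Tree: B1–B2, B2–B3, B3–B4, B4–B5, B5–B6, B6–B7, B7–B8, B8–B9

Every bag has size at most 2, so the width is 2 − 1 = 1 and tw(G) ≤ 1. G has an edge, so its treewidth is at least 1. Combining the bounds, tw(G) = 1.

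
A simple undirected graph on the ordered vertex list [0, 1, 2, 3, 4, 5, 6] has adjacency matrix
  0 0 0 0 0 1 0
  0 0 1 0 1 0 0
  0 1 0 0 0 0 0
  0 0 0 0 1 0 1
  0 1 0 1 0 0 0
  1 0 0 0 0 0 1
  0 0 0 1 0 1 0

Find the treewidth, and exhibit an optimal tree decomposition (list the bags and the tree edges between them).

Each bag holds 2 vertices, so the decomposition has width 1, which upper-bounds the treewidth. Any graph with an edge has treewidth ≥ 1, and G has the edge 2–1. Combining the bounds, tw(G) = 1.

Treewidth 1.
Bags: B1 = {1, 2}  B2 = {1, 4}  B3 = {3, 4}  B4 = {3, 6}  B5 = {5, 6}  B6 = {0, 5}
Tree: B1–B2, B2–B3, B3–B4, B4–B5, B5–B6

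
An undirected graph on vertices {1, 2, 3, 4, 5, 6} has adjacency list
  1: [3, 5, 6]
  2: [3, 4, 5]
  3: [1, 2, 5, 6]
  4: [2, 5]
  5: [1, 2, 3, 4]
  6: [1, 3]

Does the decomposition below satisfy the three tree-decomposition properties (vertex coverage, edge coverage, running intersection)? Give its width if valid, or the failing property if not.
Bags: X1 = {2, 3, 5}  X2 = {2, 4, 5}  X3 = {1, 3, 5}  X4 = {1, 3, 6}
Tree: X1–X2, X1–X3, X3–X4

Yes; width 2.

Every vertex of G appears in some bag (union = {1, 2, 3, 4, 5, 6}); every edge is covered by a bag; and for each vertex v the set of bags containing v is connected in the bag tree. The decomposition is therefore valid. The largest bag has 3 vertices, so the width is 2.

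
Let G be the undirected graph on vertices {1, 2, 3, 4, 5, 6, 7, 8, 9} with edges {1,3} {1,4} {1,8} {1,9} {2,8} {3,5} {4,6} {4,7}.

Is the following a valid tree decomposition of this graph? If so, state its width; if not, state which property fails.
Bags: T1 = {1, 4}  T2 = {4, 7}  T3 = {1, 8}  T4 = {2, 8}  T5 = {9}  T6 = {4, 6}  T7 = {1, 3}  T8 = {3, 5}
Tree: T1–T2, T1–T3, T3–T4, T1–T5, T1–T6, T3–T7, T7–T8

A tree decomposition must satisfy three properties: every vertex lies in some bag; for every edge, both endpoints lie together in some bag; and for every vertex, the bags containing it form a connected subtree. Here edge (1,9) lies in no bag, so the decomposition is invalid.

No — edge (1,9) lies in no bag.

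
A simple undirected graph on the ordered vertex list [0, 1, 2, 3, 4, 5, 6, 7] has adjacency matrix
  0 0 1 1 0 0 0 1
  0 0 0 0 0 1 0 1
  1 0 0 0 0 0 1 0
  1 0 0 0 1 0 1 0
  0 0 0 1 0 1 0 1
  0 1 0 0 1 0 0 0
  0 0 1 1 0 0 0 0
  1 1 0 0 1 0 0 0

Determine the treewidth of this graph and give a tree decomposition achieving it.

Treewidth 2.
Bags: B1 = {0, 2, 6}  B2 = {0, 3, 6}  B3 = {0, 3, 7}  B4 = {3, 4, 7}  B5 = {1, 4, 7}  B6 = {1, 4, 5}
Tree: B1–B2, B2–B3, B3–B4, B4–B5, B5–B6

Every bag has size at most 3, so the width is 3 − 1 = 2 and tw(G) ≤ 2. For the lower bound, G contains the cycle 2–6–3–0–2, so G is not a forest; only forests have treewidth ≤ 1, hence tw(G) ≥ 2. Hence tw(G) = 2 exactly.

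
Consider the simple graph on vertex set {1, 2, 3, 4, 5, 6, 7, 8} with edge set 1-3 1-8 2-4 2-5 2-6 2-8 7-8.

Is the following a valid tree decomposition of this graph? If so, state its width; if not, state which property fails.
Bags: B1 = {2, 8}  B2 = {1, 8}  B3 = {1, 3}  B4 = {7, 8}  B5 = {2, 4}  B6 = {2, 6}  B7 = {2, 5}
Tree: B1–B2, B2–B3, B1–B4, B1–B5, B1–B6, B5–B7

Yes; width 1.

Checking the three conditions: (i) the bags cover all of {1, 2, 3, 4, 5, 6, 7, 8}; (ii) for each edge, some bag contains both endpoints; (iii) the bags containing any fixed vertex form a subtree. All hold, so the decomposition is valid with width 2 − 1 = 1.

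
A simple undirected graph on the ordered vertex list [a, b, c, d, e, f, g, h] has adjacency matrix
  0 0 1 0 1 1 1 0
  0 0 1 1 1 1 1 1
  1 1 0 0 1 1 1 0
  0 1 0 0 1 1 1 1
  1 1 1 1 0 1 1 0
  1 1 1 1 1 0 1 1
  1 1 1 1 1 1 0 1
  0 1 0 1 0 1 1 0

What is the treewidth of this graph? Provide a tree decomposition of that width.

The largest bag has 5 vertices, giving width 4; this decomposition certifies tw(G) ≤ 4. For the lower bound, the 5 vertices {a, c, e, f, g} are pairwise adjacent, and any tree decomposition puts a clique entirely inside one bag — forcing width ≥ 4. Combining the bounds, tw(G) = 4.

Treewidth 4.
Bags: B1 = {b, d, e, f, g}  B2 = {b, c, e, f, g}  B3 = {b, d, f, g, h}  B4 = {a, c, e, f, g}
Tree: B1–B2, B1–B3, B2–B4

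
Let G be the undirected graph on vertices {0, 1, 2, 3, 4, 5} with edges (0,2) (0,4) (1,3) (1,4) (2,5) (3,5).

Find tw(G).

2

A width-2 tree decomposition is:
Bags: B1 = {1, 3, 5}  B2 = {1, 2, 5}  B3 = {0, 1, 2}  B4 = {0, 1, 4}
Tree: B1–B2, B2–B3, B3–B4
The largest bag has 3 vertices, giving width 2; this decomposition certifies tw(G) ≤ 2. For the lower bound, G contains the cycle 1–3–5–2–0–4–1, so G is not a forest; only forests have treewidth ≤ 1, hence tw(G) ≥ 2. The upper and lower bounds meet at 2, so that is the treewidth.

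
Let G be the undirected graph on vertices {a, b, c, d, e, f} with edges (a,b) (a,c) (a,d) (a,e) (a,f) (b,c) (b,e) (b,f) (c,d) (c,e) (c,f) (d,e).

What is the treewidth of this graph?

3

A width-3 tree decomposition is:
Bags: B1 = {a, b, c, e}  B2 = {a, b, c, f}  B3 = {a, c, d, e}
Tree: B1–B2, B1–B3
Every bag has size at most 4, so the width is 4 − 1 = 3 and tw(G) ≤ 3. For the lower bound, the 4 vertices {a, c, d, e} are pairwise adjacent, and any tree decomposition puts a clique entirely inside one bag — forcing width ≥ 3. Hence tw(G) = 3 exactly.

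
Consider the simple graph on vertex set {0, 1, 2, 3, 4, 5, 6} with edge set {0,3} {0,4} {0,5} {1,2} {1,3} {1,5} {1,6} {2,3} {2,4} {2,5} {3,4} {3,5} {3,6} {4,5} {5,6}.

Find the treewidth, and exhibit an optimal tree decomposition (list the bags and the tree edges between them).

Every bag has size at most 4, so the width is 4 − 1 = 3 and tw(G) ≤ 3. For the lower bound, the 4 vertices {0, 3, 4, 5} are pairwise adjacent, and any tree decomposition puts a clique entirely inside one bag — forcing width ≥ 3. Hence tw(G) = 3 exactly.

Treewidth 3.
One optimal decomposition is:
Bags: B1 = {1, 2, 3, 5}  B2 = {2, 3, 4, 5}  B3 = {0, 3, 4, 5}  B4 = {1, 3, 5, 6}
Tree: B1–B2, B2–B3, B1–B4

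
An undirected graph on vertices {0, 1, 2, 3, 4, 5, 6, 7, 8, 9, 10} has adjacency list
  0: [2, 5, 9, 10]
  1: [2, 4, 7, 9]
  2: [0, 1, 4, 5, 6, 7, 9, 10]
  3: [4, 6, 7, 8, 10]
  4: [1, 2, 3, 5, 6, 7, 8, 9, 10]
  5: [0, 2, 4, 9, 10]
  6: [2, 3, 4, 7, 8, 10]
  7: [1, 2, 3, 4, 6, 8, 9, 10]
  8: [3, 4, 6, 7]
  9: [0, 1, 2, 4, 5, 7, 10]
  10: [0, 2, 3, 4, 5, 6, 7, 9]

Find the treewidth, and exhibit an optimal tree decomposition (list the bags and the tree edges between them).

Treewidth 4.
Bags: B1 = {2, 4, 5, 9, 10}  B2 = {0, 2, 5, 9, 10}  B3 = {2, 4, 7, 9, 10}  B4 = {1, 2, 4, 7, 9}  B5 = {2, 4, 6, 7, 10}  B6 = {3, 4, 6, 7, 10}  B7 = {3, 4, 6, 7, 8}
Tree: B1–B2, B1–B3, B3–B4, B3–B5, B5–B6, B6–B7

Each bag holds 5 vertices, so the decomposition has width 4, which upper-bounds the treewidth. Conversely, {0, 2, 5, 9, 10} is a clique of size 5, and the vertices of any clique must share a bag in every tree decomposition; so some bag has ≥ 5 vertices and tw(G) ≥ 4. Combining the bounds, tw(G) = 4.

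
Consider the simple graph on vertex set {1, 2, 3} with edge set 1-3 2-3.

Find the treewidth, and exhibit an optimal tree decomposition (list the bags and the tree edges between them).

The largest bag has 2 vertices, giving width 1; this decomposition certifies tw(G) ≤ 1. Since G has at least one edge (e.g. 1–3), it is not an edgeless graph, so tw(G) ≥ 1. Therefore the treewidth is 1.

Treewidth 1.
One such decomposition:
Bags: B1 = {1, 3}  B2 = {2, 3}
Tree: B1–B2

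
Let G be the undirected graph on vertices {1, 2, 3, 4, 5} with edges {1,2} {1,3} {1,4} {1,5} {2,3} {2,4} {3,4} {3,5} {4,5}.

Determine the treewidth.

3

A width-3 tree decomposition is:
Bags: B1 = {1, 2, 3, 4}  B2 = {1, 3, 4, 5}
Tree: B1–B2
Every bag has size at most 4, so the width is 4 − 1 = 3 and tw(G) ≤ 3. On the other hand G contains the 4-clique {1, 2, 3, 4}. A clique must lie in a single bag of any decomposition, so no decomposition can have width below 3. Hence tw(G) = 3 exactly.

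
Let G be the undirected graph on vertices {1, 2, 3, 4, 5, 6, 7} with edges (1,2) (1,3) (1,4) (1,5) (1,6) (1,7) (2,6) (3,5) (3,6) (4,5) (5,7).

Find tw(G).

2

A width-2 tree decomposition is:
Bags: B1 = {1, 3, 5}  B2 = {1, 5, 7}  B3 = {1, 3, 6}  B4 = {1, 4, 5}  B5 = {1, 2, 6}
Tree: B1–B2, B1–B3, B2–B4, B3–B5
Every bag has size at most 3, so the width is 3 − 1 = 2 and tw(G) ≤ 2. On the other hand G contains the 3-clique {1, 2, 6}. A clique must lie in a single bag of any decomposition, so no decomposition can have width below 2. Hence tw(G) = 2 exactly.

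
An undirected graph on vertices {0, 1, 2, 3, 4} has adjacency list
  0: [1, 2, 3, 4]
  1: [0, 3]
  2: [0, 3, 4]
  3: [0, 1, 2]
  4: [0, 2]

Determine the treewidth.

A width-2 tree decomposition is:
Bags: B1 = {0, 2, 3}  B2 = {0, 1, 3}  B3 = {0, 2, 4}
Tree: B1–B2, B1–B3
Every bag has size at most 3, so the width is 3 − 1 = 2 and tw(G) ≤ 2. For the lower bound, the 3 vertices {0, 1, 3} are pairwise adjacent, and any tree decomposition puts a clique entirely inside one bag — forcing width ≥ 2. Combining the bounds, tw(G) = 2.

2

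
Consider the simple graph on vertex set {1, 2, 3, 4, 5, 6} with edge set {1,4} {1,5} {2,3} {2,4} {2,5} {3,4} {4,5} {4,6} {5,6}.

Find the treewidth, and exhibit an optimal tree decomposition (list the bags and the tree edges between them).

Treewidth 2.
Bags: B1 = {2, 4, 5}  B2 = {2, 3, 4}  B3 = {1, 4, 5}  B4 = {4, 5, 6}
Tree: B1–B2, B1–B3, B3–B4

The largest bag has 3 vertices, giving width 2; this decomposition certifies tw(G) ≤ 2. Conversely, {2, 3, 4} is a clique of size 3, and the vertices of any clique must share a bag in every tree decomposition; so some bag has ≥ 3 vertices and tw(G) ≥ 2. Therefore the treewidth is 2.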